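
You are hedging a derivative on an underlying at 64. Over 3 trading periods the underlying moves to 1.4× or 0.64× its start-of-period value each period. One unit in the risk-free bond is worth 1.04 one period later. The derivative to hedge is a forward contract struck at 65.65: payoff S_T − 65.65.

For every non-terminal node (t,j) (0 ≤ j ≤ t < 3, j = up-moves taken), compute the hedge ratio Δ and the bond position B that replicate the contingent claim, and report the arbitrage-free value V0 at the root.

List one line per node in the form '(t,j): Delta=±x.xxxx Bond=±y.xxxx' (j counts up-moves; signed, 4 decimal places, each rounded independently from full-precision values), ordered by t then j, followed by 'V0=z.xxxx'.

No-arbitrage ⇒ martingale measure with p* = (R−d)/(u−d) = 0.5263.
Terminal values V(3,·): V(3,0)=-48.8728, V(3,1)=-28.9498, V(3,2)=14.6316, V(3,3)=109.9660
Node (2,0) S=26.2144: V=(p*·-28.9498+(1−p*)·-48.8728)/1.04=-36.9106; Δ=(-28.9498−-48.8728)/(36.7002−16.7772)=1.0000; B=V−Δ·S=-63.1250
Node (2,1) S=57.3440: V=(p*·14.6316+(1−p*)·-28.9498)/1.04=-5.7810; Δ=(14.6316−-28.9498)/(80.2816−36.7002)=1.0000; B=V−Δ·S=-63.1250
Node (2,2) S=125.4400: V=(p*·109.9660+(1−p*)·14.6316)/1.04=62.3150; Δ=(109.9660−14.6316)/(175.6160−80.2816)=1.0000; B=V−Δ·S=-63.1250
Node (1,0) S=40.9600: V=(p*·-5.7810+(1−p*)·-36.9106)/1.04=-19.7371; Δ=(-5.7810−-36.9106)/(57.3440−26.2144)=1.0000; B=V−Δ·S=-60.6971
Node (1,1) S=89.6000: V=(p*·62.3150+(1−p*)·-5.7810)/1.04=28.9029; Δ=(62.3150−-5.7810)/(125.4400−57.3440)=1.0000; B=V−Δ·S=-60.6971
Node (0,0) S=64.0000: V=(p*·28.9029+(1−p*)·-19.7371)/1.04=5.6374; Δ=(28.9029−-19.7371)/(89.6000−40.9600)=1.0000; B=V−Δ·S=-58.3626
The time-0 hedge costs 5.6374, which is the no-arbitrage price.

(0,0): Delta=1.0000 Bond=-58.3626
(1,0): Delta=1.0000 Bond=-60.6971
(1,1): Delta=1.0000 Bond=-60.6971
(2,0): Delta=1.0000 Bond=-63.1250
(2,1): Delta=1.0000 Bond=-63.1250
(2,2): Delta=1.0000 Bond=-63.1250
V0=5.6374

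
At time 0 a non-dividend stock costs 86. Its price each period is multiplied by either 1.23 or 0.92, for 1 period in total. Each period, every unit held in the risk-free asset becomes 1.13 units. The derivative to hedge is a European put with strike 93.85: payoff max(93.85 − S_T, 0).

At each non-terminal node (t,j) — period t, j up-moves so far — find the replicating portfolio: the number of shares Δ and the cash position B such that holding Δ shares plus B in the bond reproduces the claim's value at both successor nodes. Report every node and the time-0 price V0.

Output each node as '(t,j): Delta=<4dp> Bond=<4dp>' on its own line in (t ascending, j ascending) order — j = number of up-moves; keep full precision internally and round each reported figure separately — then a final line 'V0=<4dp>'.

(0,0): Delta=-0.5525 Bond=51.7211
V0=4.2050

Since d<R<u, set p* = (R−d)/(u−d) = 0.6774; price each node as the discounted p*-expectation of its children.
Terminal values V(1,·): V(1,0)=14.7300, V(1,1)=0.0000
Node (0,0) S=86.0000: V=(p*·0.0000+(1−p*)·14.7300)/1.13=4.2050; Δ=(0.0000−14.7300)/(105.7800−79.1200)=-0.5525; B=V−Δ·S=51.7211
Root portfolio cost Δ·86+B reproduces V0=4.2050.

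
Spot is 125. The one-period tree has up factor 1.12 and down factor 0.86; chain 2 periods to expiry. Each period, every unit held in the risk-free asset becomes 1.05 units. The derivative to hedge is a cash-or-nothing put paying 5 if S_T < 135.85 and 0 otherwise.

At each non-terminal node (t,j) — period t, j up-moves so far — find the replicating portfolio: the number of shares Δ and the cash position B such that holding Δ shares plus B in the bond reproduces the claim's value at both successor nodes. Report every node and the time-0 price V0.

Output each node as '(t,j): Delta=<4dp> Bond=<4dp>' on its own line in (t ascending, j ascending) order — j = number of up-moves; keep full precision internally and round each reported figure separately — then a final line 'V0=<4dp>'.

The replicating-portfolio and risk-neutral prices coincide; use p* = (1.05−0.86)/(1.12−0.86) = 0.7308 for the latter.
Payoff layer (t=2): V(2,0)=5.0000, V(2,1)=5.0000, V(2,2)=0.0000
(1,0): S=107.5000. Δ = (V_up−V_dn)/(S_up−S_dn) = (5.0000−5.0000)/(120.4000−92.4500) = 0.0000. V = [p*·5.0000 + (1−p*)·5.0000]/1.05 = 4.7619. B = V − Δ·S = 4.7619.
(1,1): S=140.0000. Δ = (V_up−V_dn)/(S_up−S_dn) = (0.0000−5.0000)/(156.8000−120.4000) = -0.1374. V = [p*·0.0000 + (1−p*)·5.0000]/1.05 = 1.2821. B = V − Δ·S = 20.5128.
(0,0): S=125.0000. Δ = (V_up−V_dn)/(S_up−S_dn) = (1.2821−4.7619)/(140.0000−107.5000) = -0.1071. V = [p*·1.2821 + (1−p*)·4.7619]/1.05 = 2.1133. B = V − Δ·S = 15.4973.
Self-financing check: at every node Δ·S+B equals the discounted successor values.

(0,0): Delta=-0.1071 Bond=15.4973
(1,0): Delta=0.0000 Bond=4.7619
(1,1): Delta=-0.1374 Bond=20.5128
V0=2.1133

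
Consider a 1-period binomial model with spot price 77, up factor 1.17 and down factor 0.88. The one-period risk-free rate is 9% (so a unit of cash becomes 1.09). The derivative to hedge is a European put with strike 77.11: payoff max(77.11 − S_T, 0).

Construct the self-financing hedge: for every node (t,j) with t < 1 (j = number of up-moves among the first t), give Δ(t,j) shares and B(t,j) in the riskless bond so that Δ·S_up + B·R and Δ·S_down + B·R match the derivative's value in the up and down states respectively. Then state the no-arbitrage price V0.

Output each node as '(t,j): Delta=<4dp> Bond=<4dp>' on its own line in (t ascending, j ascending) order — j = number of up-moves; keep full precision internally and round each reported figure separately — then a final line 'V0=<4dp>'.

Risk-neutral probability p* = (R−d)/(u−d) = (1.09−0.88)/(1.17−0.88) = 0.7241.
At expiry t=1: V(1,0)=9.3500, V(1,1)=0.0000
Node (0,0) S=77.0000: V=(p*·0.0000+(1−p*)·9.3500)/1.09=2.3663; Δ=(0.0000−9.3500)/(90.0900−67.7600)=-0.4187; B=V−Δ·S=34.6077
Root portfolio cost Δ·77+B reproduces V0=2.3663.

(0,0): Delta=-0.4187 Bond=34.6077
V0=2.3663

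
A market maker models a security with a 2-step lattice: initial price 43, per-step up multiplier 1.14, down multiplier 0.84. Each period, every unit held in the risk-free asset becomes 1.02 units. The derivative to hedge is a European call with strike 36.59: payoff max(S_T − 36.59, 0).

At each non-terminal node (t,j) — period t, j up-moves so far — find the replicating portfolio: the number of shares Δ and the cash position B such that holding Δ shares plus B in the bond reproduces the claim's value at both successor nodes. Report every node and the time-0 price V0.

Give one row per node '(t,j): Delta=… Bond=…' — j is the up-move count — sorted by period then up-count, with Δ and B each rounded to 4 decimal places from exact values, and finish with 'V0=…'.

Under the risk-neutral measure, an up-move has probability p* = (R−d)/(u−d) = 0.6000 and values discount at R = 1.02.
Terminal values V(2,·): V(2,0)=0.0000, V(2,1)=4.5868, V(2,2)=19.2928
  t=1,j=0: stock 36.1200 → up 41.1768 (V=4.5868), down 30.3408 (V=0.0000). Price 2.6981; hedge Δ=0.4233, bond B=-12.5912.
  t=1,j=1: stock 49.0200 → up 55.8828 (V=19.2928), down 41.1768 (V=4.5868). Price 13.1475; hedge Δ=1.0000, bond B=-35.8725.
  t=0,j=0: stock 43.0000 → up 49.0200 (V=13.1475), down 36.1200 (V=2.6981). Price 8.7919; hedge Δ=0.8100, bond B=-26.0392.
Check: Δ(0,0)·S0 + B(0,0) = 8.7919 = V0.

(0,0): Delta=0.8100 Bond=-26.0392
(1,0): Delta=0.4233 Bond=-12.5912
(1,1): Delta=1.0000 Bond=-35.8725
V0=8.7919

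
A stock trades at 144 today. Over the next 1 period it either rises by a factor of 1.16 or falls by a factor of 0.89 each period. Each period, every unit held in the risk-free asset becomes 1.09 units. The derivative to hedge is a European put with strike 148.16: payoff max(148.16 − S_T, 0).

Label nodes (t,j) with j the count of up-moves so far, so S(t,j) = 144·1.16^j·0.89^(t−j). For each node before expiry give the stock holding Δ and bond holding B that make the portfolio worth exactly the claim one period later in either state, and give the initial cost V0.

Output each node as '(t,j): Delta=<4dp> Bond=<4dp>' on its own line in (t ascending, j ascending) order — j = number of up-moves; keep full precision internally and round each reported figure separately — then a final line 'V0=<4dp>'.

(0,0): Delta=-0.5144 Bond=78.8311
V0=4.7571

The replicating-portfolio and risk-neutral prices coincide; use p* = (1.09−0.89)/(1.16−0.89) = 0.7407 for the latter.
Terminal payoffs: V(1,0)=20.0000, V(1,1)=0.0000
Node (0,0) S=144.0000: V=(p*·0.0000+(1−p*)·20.0000)/1.09=4.7571; Δ=(0.0000−20.0000)/(167.0400−128.1600)=-0.5144; B=V−Δ·S=78.8311
Self-financing check: at every node Δ·S+B equals the discounted successor values.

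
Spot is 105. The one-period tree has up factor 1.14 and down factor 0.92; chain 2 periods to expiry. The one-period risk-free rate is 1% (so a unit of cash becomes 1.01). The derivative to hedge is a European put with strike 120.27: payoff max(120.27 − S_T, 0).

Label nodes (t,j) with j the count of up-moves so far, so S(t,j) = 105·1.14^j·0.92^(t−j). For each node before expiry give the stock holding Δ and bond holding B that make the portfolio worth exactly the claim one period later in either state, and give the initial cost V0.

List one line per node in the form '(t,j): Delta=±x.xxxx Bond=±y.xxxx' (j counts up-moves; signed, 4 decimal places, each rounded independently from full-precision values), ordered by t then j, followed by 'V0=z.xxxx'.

(0,0): Delta=-0.7162 Bond=90.7524
(1,0): Delta=-1.0000 Bond=119.0792
(1,1): Delta=-0.3853 Bond=52.0542
V0=15.5560

Under the risk-neutral measure, an up-move has probability p* = (R−d)/(u−d) = 0.4091 and values discount at R = 1.01.
Terminal values V(2,·): V(2,0)=31.3980, V(2,1)=10.1460, V(2,2)=0.0000
(1,0): S=96.6000. Δ = (V_up−V_dn)/(S_up−S_dn) = (10.1460−31.3980)/(110.1240−88.8720) = -1.0000. V = [p*·10.1460 + (1−p*)·31.3980]/1.01 = 22.4792. B = V − Δ·S = 119.0792.
(1,1): S=119.7000. Δ = (V_up−V_dn)/(S_up−S_dn) = (0.0000−10.1460)/(136.4580−110.1240) = -0.3853. V = [p*·0.0000 + (1−p*)·10.1460]/1.01 = 5.9360. B = V − Δ·S = 52.0542.
(0,0): S=105.0000. Δ = (V_up−V_dn)/(S_up−S_dn) = (5.9360−22.4792)/(119.7000−96.6000) = -0.7162. V = [p*·5.9360 + (1−p*)·22.4792]/1.01 = 15.5560. B = V − Δ·S = 90.7524.
Self-financing check: at every node Δ·S+B equals the discounted successor values.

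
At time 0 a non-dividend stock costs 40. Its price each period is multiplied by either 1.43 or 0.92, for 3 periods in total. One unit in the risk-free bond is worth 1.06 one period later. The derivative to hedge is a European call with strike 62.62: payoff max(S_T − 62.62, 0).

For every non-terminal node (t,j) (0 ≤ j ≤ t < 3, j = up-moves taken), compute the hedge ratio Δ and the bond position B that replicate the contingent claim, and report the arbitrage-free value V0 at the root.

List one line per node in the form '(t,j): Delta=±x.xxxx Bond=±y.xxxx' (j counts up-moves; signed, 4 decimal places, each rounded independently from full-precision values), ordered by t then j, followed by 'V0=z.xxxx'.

Risk-neutral probability p* = (R−d)/(u−d) = (1.06−0.92)/(1.43−0.92) = 0.2745.
Terminal payoffs: V(3,0)=0.0000, V(3,1)=0.0000, V(3,2)=12.6323, V(3,3)=54.3483
  t=2,j=0: stock 33.8560 → up 48.4141 (V=0.0000), down 31.1475 (V=0.0000). Price 0.0000; hedge Δ=0.0000, bond B=0.0000.
  t=2,j=1: stock 52.6240 → up 75.2523 (V=12.6323), down 48.4141 (V=0.0000). Price 3.2714; hedge Δ=0.4707, bond B=-21.4978.
  t=2,j=2: stock 81.7960 → up 116.9683 (V=54.3483), down 75.2523 (V=12.6323). Price 22.7205; hedge Δ=1.0000, bond B=-59.0755.
  t=1,j=0: stock 36.8000 → up 52.6240 (V=3.2714), down 33.8560 (V=0.0000). Price 0.8472; hedge Δ=0.1743, bond B=-5.5673.
  t=1,j=1: stock 57.2000 → up 81.7960 (V=22.7205), down 52.6240 (V=3.2714). Price 8.1230; hedge Δ=0.6667, bond B=-30.0125.
  t=0,j=0: stock 40.0000 → up 57.2000 (V=8.1230), down 36.8000 (V=0.8472). Price 2.6835; hedge Δ=0.3567, bond B=-11.5828.
Self-financing check: at every node Δ·S+B equals the discounted successor values.

(0,0): Delta=0.3567 Bond=-11.5828
(1,0): Delta=0.1743 Bond=-5.5673
(1,1): Delta=0.6667 Bond=-30.0125
(2,0): Delta=0.0000 Bond=0.0000
(2,1): Delta=0.4707 Bond=-21.4978
(2,2): Delta=1.0000 Bond=-59.0755
V0=2.6835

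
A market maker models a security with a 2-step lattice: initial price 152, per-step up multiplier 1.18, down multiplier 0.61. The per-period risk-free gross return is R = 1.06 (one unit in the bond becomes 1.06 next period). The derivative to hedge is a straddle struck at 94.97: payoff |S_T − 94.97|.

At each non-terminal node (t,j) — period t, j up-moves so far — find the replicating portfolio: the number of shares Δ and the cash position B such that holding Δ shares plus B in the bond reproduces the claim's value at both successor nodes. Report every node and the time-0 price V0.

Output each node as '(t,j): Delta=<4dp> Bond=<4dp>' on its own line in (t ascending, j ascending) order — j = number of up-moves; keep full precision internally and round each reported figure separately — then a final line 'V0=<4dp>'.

The replicating-portfolio and risk-neutral prices coincide; use p* = (1.06−0.61)/(1.18−0.61) = 0.7895 for the latter.
Terminal payoffs: V(2,0)=38.4108, V(2,1)=14.4396, V(2,2)=116.6748
Node (1,0) S=92.7200: V=(p*·14.4396+(1−p*)·38.4108)/1.06=18.3832; Δ=(14.4396−38.4108)/(109.4096−56.5592)=-0.4536; B=V−Δ·S=60.4379
Node (1,1) S=179.3600: V=(p*·116.6748+(1−p*)·14.4396)/1.06=89.7657; Δ=(116.6748−14.4396)/(211.6448−109.4096)=1.0000; B=V−Δ·S=-89.5943
Node (0,0) S=152.0000: V=(p*·89.7657+(1−p*)·18.3832)/1.06=70.5073; Δ=(89.7657−18.3832)/(179.3600−92.7200)=0.8239; B=V−Δ·S=-54.7251
Each (Δ,B) replicates both successor values, so the strategy is self-financing and V0 is arbitrage-free.

(0,0): Delta=0.8239 Bond=-54.7251
(1,0): Delta=-0.4536 Bond=60.4379
(1,1): Delta=1.0000 Bond=-89.5943
V0=70.5073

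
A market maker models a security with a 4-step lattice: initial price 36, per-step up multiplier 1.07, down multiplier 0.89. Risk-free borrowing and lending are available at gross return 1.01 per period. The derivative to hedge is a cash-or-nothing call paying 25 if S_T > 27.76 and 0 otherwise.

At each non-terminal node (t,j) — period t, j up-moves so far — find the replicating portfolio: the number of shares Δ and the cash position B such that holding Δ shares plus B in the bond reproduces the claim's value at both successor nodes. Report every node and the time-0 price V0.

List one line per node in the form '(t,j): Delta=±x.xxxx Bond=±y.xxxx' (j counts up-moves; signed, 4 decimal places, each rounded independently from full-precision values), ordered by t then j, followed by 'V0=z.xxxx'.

Risk-neutral probability p* = (R−d)/(u−d) = (1.01−0.89)/(1.07−0.89) = 0.6667.
At expiry t=4: V(4,0)=0.0000, V(4,1)=0.0000, V(4,2)=25.0000, V(4,3)=25.0000, V(4,4)=25.0000
(3,0): S=25.3789. Δ = (V_up−V_dn)/(S_up−S_dn) = (0.0000−0.0000)/(27.1554−22.5872) = 0.0000. V = [p*·0.0000 + (1−p*)·0.0000]/1.01 = 0.0000. B = V − Δ·S = 0.0000.
(3,1): S=30.5117. Δ = (V_up−V_dn)/(S_up−S_dn) = (25.0000−0.0000)/(32.6475−27.1554) = 4.5520. V = [p*·25.0000 + (1−p*)·0.0000]/1.01 = 16.5017. B = V − Δ·S = -122.3872.
(3,2): S=36.6826. Δ = (V_up−V_dn)/(S_up−S_dn) = (25.0000−25.0000)/(39.2504−32.6475) = 0.0000. V = [p*·25.0000 + (1−p*)·25.0000]/1.01 = 24.7525. B = V − Δ·S = 24.7525.
(3,3): S=44.1015. Δ = (V_up−V_dn)/(S_up−S_dn) = (25.0000−25.0000)/(47.1887−39.2504) = 0.0000. V = [p*·25.0000 + (1−p*)·25.0000]/1.01 = 24.7525. B = V − Δ·S = 24.7525.
(2,0): S=28.5156. Δ = (V_up−V_dn)/(S_up−S_dn) = (16.5017−0.0000)/(30.5117−25.3789) = 3.2149. V = [p*·16.5017 + (1−p*)·0.0000]/1.01 = 10.8922. B = V − Δ·S = -80.7837.
(2,1): S=34.2828. Δ = (V_up−V_dn)/(S_up−S_dn) = (24.7525−16.5017)/(36.6826−30.5117) = 1.3371. V = [p*·24.7525 + (1−p*)·16.5017]/1.01 = 21.7844. B = V − Δ·S = -24.0536.
(2,2): S=41.2164. Δ = (V_up−V_dn)/(S_up−S_dn) = (24.7525−24.7525)/(44.1015−36.6826) = 0.0000. V = [p*·24.7525 + (1−p*)·24.7525]/1.01 = 24.5074. B = V − Δ·S = 24.5074.
(1,0): S=32.0400. Δ = (V_up−V_dn)/(S_up−S_dn) = (21.7844−10.8922)/(34.2828−28.5156) = 1.8886. V = [p*·21.7844 + (1−p*)·10.8922]/1.01 = 17.9739. B = V − Δ·S = -42.5382.
(1,1): S=38.5200. Δ = (V_up−V_dn)/(S_up−S_dn) = (24.5074−21.7844)/(41.2164−34.2828) = 0.3927. V = [p*·24.5074 + (1−p*)·21.7844]/1.01 = 23.3661. B = V − Δ·S = 8.2380.
(0,0): S=36.0000. Δ = (V_up−V_dn)/(S_up−S_dn) = (23.3661−17.9739)/(38.5200−32.0400) = 0.8321. V = [p*·23.3661 + (1−p*)·17.9739]/1.01 = 21.3551. B = V − Δ·S = -8.6014.
Check: Δ(0,0)·S0 + B(0,0) = 21.3551 = V0.

(0,0): Delta=0.8321 Bond=-8.6014
(1,0): Delta=1.8886 Bond=-42.5382
(1,1): Delta=0.3927 Bond=8.2380
(2,0): Delta=3.2149 Bond=-80.7837
(2,1): Delta=1.3371 Bond=-24.0536
(2,2): Delta=0.0000 Bond=24.5074
(3,0): Delta=0.0000 Bond=0.0000
(3,1): Delta=4.5520 Bond=-122.3872
(3,2): Delta=0.0000 Bond=24.7525
(3,3): Delta=0.0000 Bond=24.7525
V0=21.3551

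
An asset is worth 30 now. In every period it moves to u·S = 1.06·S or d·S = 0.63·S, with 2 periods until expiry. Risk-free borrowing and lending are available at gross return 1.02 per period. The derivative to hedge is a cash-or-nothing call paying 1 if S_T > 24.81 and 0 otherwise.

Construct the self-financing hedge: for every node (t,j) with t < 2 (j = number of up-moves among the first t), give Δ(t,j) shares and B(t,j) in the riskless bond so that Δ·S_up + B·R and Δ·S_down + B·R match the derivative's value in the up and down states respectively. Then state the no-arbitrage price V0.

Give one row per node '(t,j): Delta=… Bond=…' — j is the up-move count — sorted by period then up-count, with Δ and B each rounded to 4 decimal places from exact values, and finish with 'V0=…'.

The replicating-portfolio and risk-neutral prices coincide; use p* = (1.02−0.63)/(1.06−0.63) = 0.9070 for the latter.
Terminal values V(2,·): V(2,0)=0.0000, V(2,1)=0.0000, V(2,2)=1.0000
  t=1,j=0: stock 18.9000 → up 20.0340 (V=0.0000), down 11.9070 (V=0.0000). Price 0.0000; hedge Δ=0.0000, bond B=0.0000.
  t=1,j=1: stock 31.8000 → up 33.7080 (V=1.0000), down 20.0340 (V=0.0000). Price 0.8892; hedge Δ=0.0731, bond B=-1.4364.
  t=0,j=0: stock 30.0000 → up 31.8000 (V=0.8892), down 18.9000 (V=0.0000). Price 0.7907; hedge Δ=0.0689, bond B=-1.2772.
Root portfolio cost Δ·30+B reproduces V0=0.7907.

(0,0): Delta=0.0689 Bond=-1.2772
(1,0): Delta=0.0000 Bond=0.0000
(1,1): Delta=0.0731 Bond=-1.4364
V0=0.7907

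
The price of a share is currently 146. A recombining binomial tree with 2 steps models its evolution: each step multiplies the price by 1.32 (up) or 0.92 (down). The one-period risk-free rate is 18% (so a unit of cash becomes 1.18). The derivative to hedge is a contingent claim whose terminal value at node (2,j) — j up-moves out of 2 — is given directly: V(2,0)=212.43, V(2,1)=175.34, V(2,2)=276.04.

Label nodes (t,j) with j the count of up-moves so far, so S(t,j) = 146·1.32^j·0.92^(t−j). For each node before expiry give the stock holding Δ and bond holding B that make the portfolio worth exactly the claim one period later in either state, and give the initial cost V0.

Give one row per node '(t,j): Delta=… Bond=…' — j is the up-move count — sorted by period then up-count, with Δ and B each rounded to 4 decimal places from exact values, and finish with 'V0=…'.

Risk-neutral probability p* = (R−d)/(u−d) = (1.18−0.92)/(1.32−0.92) = 0.6500.
Terminal payoffs: V(2,0)=212.4300, V(2,1)=175.3400, V(2,2)=276.0400
  t=1,j=0: stock 134.3200 → up 177.3024 (V=175.3400), down 123.5744 (V=212.4300). Price 159.5945; hedge Δ=-0.6903, bond B=252.3195.
  t=1,j=1: stock 192.7200 → up 254.3904 (V=276.0400), down 177.3024 (V=175.3400). Price 204.0636; hedge Δ=1.3063, bond B=-47.6864.
  t=0,j=0: stock 146.0000 → up 192.7200 (V=204.0636), down 134.3200 (V=159.5945). Price 159.7452; hedge Δ=0.7615, bond B=48.5726.
Each (Δ,B) replicates both successor values, so the strategy is self-financing and V0 is arbitrage-free.

(0,0): Delta=0.7615 Bond=48.5726
(1,0): Delta=-0.6903 Bond=252.3195
(1,1): Delta=1.3063 Bond=-47.6864
V0=159.7452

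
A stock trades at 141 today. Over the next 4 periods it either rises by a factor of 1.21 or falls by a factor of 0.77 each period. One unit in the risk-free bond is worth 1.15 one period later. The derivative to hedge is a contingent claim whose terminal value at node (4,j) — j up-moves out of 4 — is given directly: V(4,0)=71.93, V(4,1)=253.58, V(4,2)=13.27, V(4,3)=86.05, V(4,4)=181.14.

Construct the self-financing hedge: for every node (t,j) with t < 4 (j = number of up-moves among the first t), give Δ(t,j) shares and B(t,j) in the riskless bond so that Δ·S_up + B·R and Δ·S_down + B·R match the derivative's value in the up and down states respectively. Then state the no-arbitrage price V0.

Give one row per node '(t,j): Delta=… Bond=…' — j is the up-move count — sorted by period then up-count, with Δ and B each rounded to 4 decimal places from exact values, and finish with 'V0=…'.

Since d<R<u, set p* = (R−d)/(u−d) = 0.8636; price each node as the discounted p*-expectation of its children.
At expiry t=4: V(4,0)=71.9300, V(4,1)=253.5800, V(4,2)=13.2700, V(4,3)=86.0500, V(4,4)=181.1400
  t=3,j=0: stock 64.3712 → up 77.8891 (V=253.5800), down 49.5658 (V=71.9300). Price 198.9648; hedge Δ=6.4134, bond B=-213.8761.
  t=3,j=1: stock 101.1547 → up 122.3971 (V=13.2700), down 77.8891 (V=253.5800). Price 40.0344; hedge Δ=-5.3992, bond B=586.1935.
  t=3,j=2: stock 158.9573 → up 192.3384 (V=86.0500), down 122.3971 (V=13.2700). Price 66.1960; hedge Δ=1.0406, bond B=-99.2130.
  t=3,j=3: stock 249.7901 → up 302.2460 (V=181.1400), down 192.3384 (V=86.0500). Price 146.2375; hedge Δ=0.8652, bond B=-69.8761.
  t=2,j=0: stock 83.5989 → up 101.1547 (V=40.0344), down 64.3712 (V=198.9648). Price 53.6580; hedge Δ=-4.3207, bond B=414.8636.
  t=2,j=1: stock 131.3697 → up 158.9573 (V=66.1960), down 101.1547 (V=40.0344). Price 54.4596; hedge Δ=0.4526, bond B=-4.9987.
  t=2,j=2: stock 206.4381 → up 249.7901 (V=146.2375), down 158.9573 (V=66.1960). Price 117.6720; hedge Δ=0.8812, bond B=-64.2405.
  t=1,j=0: stock 108.5700 → up 131.3697 (V=54.4596), down 83.5989 (V=53.6580). Price 47.2611; hedge Δ=0.0168, bond B=45.4393.
  t=1,j=1: stock 170.6100 → up 206.4381 (V=117.6720), down 131.3697 (V=54.4596). Price 94.8279; hedge Δ=0.8421, bond B=-48.8366.
  t=0,j=0: stock 141.0000 → up 170.6100 (V=94.8279), down 108.5700 (V=47.2611). Price 76.8187; hedge Δ=0.7667, bond B=-31.2876.
The time-0 hedge costs 76.8187, which is the no-arbitrage price.

(0,0): Delta=0.7667 Bond=-31.2876
(1,0): Delta=0.0168 Bond=45.4393
(1,1): Delta=0.8421 Bond=-48.8366
(2,0): Delta=-4.3207 Bond=414.8636
(2,1): Delta=0.4526 Bond=-4.9987
(2,2): Delta=0.8812 Bond=-64.2405
(3,0): Delta=6.4134 Bond=-213.8761
(3,1): Delta=-5.3992 Bond=586.1935
(3,2): Delta=1.0406 Bond=-99.2130
(3,3): Delta=0.8652 Bond=-69.8761
V0=76.8187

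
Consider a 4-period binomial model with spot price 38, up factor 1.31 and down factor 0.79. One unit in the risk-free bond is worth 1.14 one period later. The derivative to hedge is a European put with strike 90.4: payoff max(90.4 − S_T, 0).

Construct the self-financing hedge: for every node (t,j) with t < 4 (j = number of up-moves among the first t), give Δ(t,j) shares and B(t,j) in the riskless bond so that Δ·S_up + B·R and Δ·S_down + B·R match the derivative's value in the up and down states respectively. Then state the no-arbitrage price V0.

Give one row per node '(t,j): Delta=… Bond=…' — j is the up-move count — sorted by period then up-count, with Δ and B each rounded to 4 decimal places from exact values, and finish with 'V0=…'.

(0,0): Delta=-0.7760 Bond=47.6242
(1,0): Delta=-1.0000 Bond=61.0174
(1,1): Delta=-0.7103 Bond=51.0248
(2,0): Delta=-1.0000 Bond=69.5599
(2,1): Delta=-1.0000 Bond=69.5599
(2,2): Delta=-0.6255 Bond=52.6353
(3,0): Delta=-1.0000 Bond=79.2982
(3,1): Delta=-1.0000 Bond=79.2982
(3,2): Delta=-1.0000 Bond=79.2982
(3,3): Delta=-0.5158 Bond=50.6328
V0=18.1379

No-arbitrage ⇒ martingale measure with p* = (R−d)/(u−d) = 0.6731.
Terminal values V(4,·): V(4,0)=75.5990, V(4,1)=65.8565, V(4,2)=49.7013, V(4,3)=22.9123, V(4,4)=0.0000
(3,0): S=18.7355. Δ = (V_up−V_dn)/(S_up−S_dn) = (65.8565−75.5990)/(24.5435−14.8010) = -1.0000. V = [p*·65.8565 + (1−p*)·75.5990]/1.14 = 60.5628. B = V − Δ·S = 79.2982.
(3,1): S=31.0677. Δ = (V_up−V_dn)/(S_up−S_dn) = (49.7013−65.8565)/(40.6987−24.5435) = -1.0000. V = [p*·49.7013 + (1−p*)·65.8565]/1.14 = 48.2305. B = V − Δ·S = 79.2982.
(3,2): S=51.5173. Δ = (V_up−V_dn)/(S_up−S_dn) = (22.9123−49.7013)/(67.4877−40.6987) = -1.0000. V = [p*·22.9123 + (1−p*)·49.7013]/1.14 = 27.7809. B = V − Δ·S = 79.2982.
(3,3): S=85.4275. Δ = (V_up−V_dn)/(S_up−S_dn) = (0.0000−22.9123)/(111.9100−67.4877) = -0.5158. V = [p*·0.0000 + (1−p*)·22.9123]/1.14 = 6.5707. B = V − Δ·S = 50.6328.
(2,0): S=23.7158. Δ = (V_up−V_dn)/(S_up−S_dn) = (48.2305−60.5628)/(31.0677−18.7355) = -1.0000. V = [p*·48.2305 + (1−p*)·60.5628]/1.14 = 45.8441. B = V − Δ·S = 69.5599.
(2,1): S=39.3262. Δ = (V_up−V_dn)/(S_up−S_dn) = (27.7809−48.2305)/(51.5173−31.0677) = -1.0000. V = [p*·27.7809 + (1−p*)·48.2305]/1.14 = 30.2337. B = V − Δ·S = 69.5599.
(2,2): S=65.2118. Δ = (V_up−V_dn)/(S_up−S_dn) = (6.5707−27.7809)/(85.4275−51.5173) = -0.6255. V = [p*·6.5707 + (1−p*)·27.7809]/1.14 = 11.8463. B = V − Δ·S = 52.6353.
(1,0): S=30.0200. Δ = (V_up−V_dn)/(S_up−S_dn) = (30.2337−45.8441)/(39.3262−23.7158) = -1.0000. V = [p*·30.2337 + (1−p*)·45.8441]/1.14 = 30.9974. B = V − Δ·S = 61.0174.
(1,1): S=49.7800. Δ = (V_up−V_dn)/(S_up−S_dn) = (11.8463−30.2337)/(65.2118−39.3262) = -0.7103. V = [p*·11.8463 + (1−p*)·30.2337]/1.14 = 15.6645. B = V − Δ·S = 51.0248.
(0,0): S=38.0000. Δ = (V_up−V_dn)/(S_up−S_dn) = (15.6645−30.9974)/(49.7800−30.0200) = -0.7760. V = [p*·15.6645 + (1−p*)·30.9974]/1.14 = 18.1379. B = V − Δ·S = 47.6242.
The time-0 hedge costs 18.1379, which is the no-arbitrage price.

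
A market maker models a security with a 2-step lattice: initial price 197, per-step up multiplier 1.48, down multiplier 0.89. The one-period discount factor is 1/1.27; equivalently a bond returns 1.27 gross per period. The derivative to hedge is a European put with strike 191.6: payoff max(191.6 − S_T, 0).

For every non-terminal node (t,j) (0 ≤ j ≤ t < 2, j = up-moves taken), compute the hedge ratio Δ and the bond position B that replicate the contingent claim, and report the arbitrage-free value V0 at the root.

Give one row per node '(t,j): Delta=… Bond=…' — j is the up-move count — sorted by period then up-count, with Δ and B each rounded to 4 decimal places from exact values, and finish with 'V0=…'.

The replicating-portfolio and risk-neutral prices coincide; use p* = (1.27−0.89)/(1.48−0.89) = 0.6441 for the latter.
At expiry t=2: V(2,0)=35.5563, V(2,1)=0.0000, V(2,2)=0.0000
Node (1,0) S=175.3300: V=(p*·0.0000+(1−p*)·35.5563)/1.27=9.9651; Δ=(0.0000−35.5563)/(259.4884−156.0437)=-0.3437; B=V−Δ·S=70.2300
Node (1,1) S=291.5600: V=(p*·0.0000+(1−p*)·0.0000)/1.27=0.0000; Δ=(0.0000−0.0000)/(431.5088−259.4884)=0.0000; B=V−Δ·S=0.0000
Node (0,0) S=197.0000: V=(p*·0.0000+(1−p*)·9.9651)/1.27=2.7928; Δ=(0.0000−9.9651)/(291.5600−175.3300)=-0.0857; B=V−Δ·S=19.6828
Each (Δ,B) replicates both successor values, so the strategy is self-financing and V0 is arbitrage-free.

(0,0): Delta=-0.0857 Bond=19.6828
(1,0): Delta=-0.3437 Bond=70.2300
(1,1): Delta=0.0000 Bond=0.0000
V0=2.7928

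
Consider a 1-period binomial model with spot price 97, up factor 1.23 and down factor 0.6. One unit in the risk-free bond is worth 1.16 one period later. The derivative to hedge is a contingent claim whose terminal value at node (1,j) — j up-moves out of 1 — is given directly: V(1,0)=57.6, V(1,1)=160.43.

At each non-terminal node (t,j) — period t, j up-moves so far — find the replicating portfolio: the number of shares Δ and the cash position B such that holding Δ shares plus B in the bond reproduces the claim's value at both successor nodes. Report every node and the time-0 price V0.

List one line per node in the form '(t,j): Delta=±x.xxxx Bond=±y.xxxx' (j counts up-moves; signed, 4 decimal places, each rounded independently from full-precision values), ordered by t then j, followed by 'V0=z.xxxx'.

(0,0): Delta=1.6827 Bond=-34.7701
V0=128.4521

No-arbitrage ⇒ martingale measure with p* = (R−d)/(u−d) = 0.8889.
At expiry t=1: V(1,0)=57.6000, V(1,1)=160.4300
Node (0,0) S=97.0000: V=(p*·160.4300+(1−p*)·57.6000)/1.16=128.4521; Δ=(160.4300−57.6000)/(119.3100−58.2000)=1.6827; B=V−Δ·S=-34.7701
Self-financing check: at every node Δ·S+B equals the discounted successor values.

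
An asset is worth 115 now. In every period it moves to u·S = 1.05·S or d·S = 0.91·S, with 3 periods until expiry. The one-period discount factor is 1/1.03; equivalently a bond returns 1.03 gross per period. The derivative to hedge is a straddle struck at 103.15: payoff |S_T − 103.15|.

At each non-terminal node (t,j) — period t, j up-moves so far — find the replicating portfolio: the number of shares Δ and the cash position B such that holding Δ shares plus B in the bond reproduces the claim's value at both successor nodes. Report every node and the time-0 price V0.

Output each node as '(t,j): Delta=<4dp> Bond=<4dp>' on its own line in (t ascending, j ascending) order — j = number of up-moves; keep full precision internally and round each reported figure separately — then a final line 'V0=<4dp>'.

(0,0): Delta=0.8776 Bond=-79.9312
(1,0): Delta=0.3889 Bond=-31.1901
(1,1): Delta=0.9482 Bond=-90.8523
(2,0): Delta=-1.0000 Bond=100.1456
(2,1): Delta=0.5896 Bond=-54.1710
(2,2): Delta=1.0000 Bond=-100.1456
V0=20.9943

No-arbitrage ⇒ martingale measure with p* = (R−d)/(u−d) = 0.8571.
Payoff layer (t=3): V(3,0)=16.4893, V(3,1)=3.1569, V(3,2)=12.2266, V(3,3)=29.9769
(2,0): S=95.2315. Δ = (V_up−V_dn)/(S_up−S_dn) = (3.1569−16.4893)/(99.9931−86.6607) = -1.0000. V = [p*·3.1569 + (1−p*)·16.4893]/1.03 = 4.9141. B = V − Δ·S = 100.1456.
(2,1): S=109.8825. Δ = (V_up−V_dn)/(S_up−S_dn) = (12.2266−3.1569)/(115.3766−99.9931) = 0.5896. V = [p*·12.2266 + (1−p*)·3.1569]/1.03 = 10.6126. B = V − Δ·S = -54.1710.
(2,2): S=126.7875. Δ = (V_up−V_dn)/(S_up−S_dn) = (29.9769−12.2266)/(133.1269−115.3766) = 1.0000. V = [p*·29.9769 + (1−p*)·12.2266]/1.03 = 26.6419. B = V − Δ·S = -100.1456.
(1,0): S=104.6500. Δ = (V_up−V_dn)/(S_up−S_dn) = (10.6126−4.9141)/(109.8825−95.2315) = 0.3889. V = [p*·10.6126 + (1−p*)·4.9141]/1.03 = 9.5131. B = V − Δ·S = -31.1901.
(1,1): S=120.7500. Δ = (V_up−V_dn)/(S_up−S_dn) = (26.6419−10.6126)/(126.7875−109.8825) = 0.9482. V = [p*·26.6419 + (1−p*)·10.6126]/1.03 = 23.6427. B = V − Δ·S = -90.8523.
(0,0): S=115.0000. Δ = (V_up−V_dn)/(S_up−S_dn) = (23.6427−9.5131)/(120.7500−104.6500) = 0.8776. V = [p*·23.6427 + (1−p*)·9.5131]/1.03 = 20.9943. B = V − Δ·S = -79.9312.
The time-0 hedge costs 20.9943, which is the no-arbitrage price.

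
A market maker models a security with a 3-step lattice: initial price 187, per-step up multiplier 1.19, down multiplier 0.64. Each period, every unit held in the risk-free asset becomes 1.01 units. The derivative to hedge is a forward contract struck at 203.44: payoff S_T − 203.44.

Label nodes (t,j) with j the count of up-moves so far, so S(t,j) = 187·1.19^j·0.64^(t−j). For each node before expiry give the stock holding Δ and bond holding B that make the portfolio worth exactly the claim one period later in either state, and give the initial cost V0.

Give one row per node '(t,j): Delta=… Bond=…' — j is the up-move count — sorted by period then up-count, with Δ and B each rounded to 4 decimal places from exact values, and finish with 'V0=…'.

(0,0): Delta=1.0000 Bond=-197.4569
(1,0): Delta=1.0000 Bond=-199.4314
(1,1): Delta=1.0000 Bond=-199.4314
(2,0): Delta=1.0000 Bond=-201.4257
(2,1): Delta=1.0000 Bond=-201.4257
(2,2): Delta=1.0000 Bond=-201.4257
V0=-10.4569

No-arbitrage ⇒ martingale measure with p* = (R−d)/(u−d) = 0.6727.
At expiry t=3: V(3,0)=-154.4191, V(3,1)=-112.2917, V(3,2)=-33.9612, V(3,3)=111.6847
  t=2,j=0: stock 76.5952 → up 91.1483 (V=-112.2917), down 49.0209 (V=-154.4191). Price -124.8305; hedge Δ=1.0000, bond B=-201.4257.
  t=2,j=1: stock 142.4192 → up 169.4788 (V=-33.9612), down 91.1483 (V=-112.2917). Price -59.0065; hedge Δ=1.0000, bond B=-201.4257.
  t=2,j=2: stock 264.8107 → up 315.1247 (V=111.6847), down 169.4788 (V=-33.9612). Price 63.3850; hedge Δ=1.0000, bond B=-201.4257.
  t=1,j=0: stock 119.6800 → up 142.4192 (V=-59.0065), down 76.5952 (V=-124.8305). Price -79.7514; hedge Δ=1.0000, bond B=-199.4314.
  t=1,j=1: stock 222.5300 → up 264.8107 (V=63.3850), down 142.4192 (V=-59.0065). Price 23.0986; hedge Δ=1.0000, bond B=-199.4314.
  t=0,j=0: stock 187.0000 → up 222.5300 (V=23.0986), down 119.6800 (V=-79.7514). Price -10.4569; hedge Δ=1.0000, bond B=-197.4569.
The time-0 hedge costs -10.4569, which is the no-arbitrage price.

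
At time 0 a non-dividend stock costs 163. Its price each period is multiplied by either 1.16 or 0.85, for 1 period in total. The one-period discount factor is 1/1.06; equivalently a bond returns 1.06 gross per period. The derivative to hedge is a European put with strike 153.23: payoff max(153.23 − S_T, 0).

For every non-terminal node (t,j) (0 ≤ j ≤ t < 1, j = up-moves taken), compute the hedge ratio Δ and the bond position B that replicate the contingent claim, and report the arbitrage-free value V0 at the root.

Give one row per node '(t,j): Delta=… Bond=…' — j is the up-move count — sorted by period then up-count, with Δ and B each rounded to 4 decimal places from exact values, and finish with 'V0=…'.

No-arbitrage ⇒ martingale measure with p* = (R−d)/(u−d) = 0.6774.
Terminal payoffs: V(1,0)=14.6800, V(1,1)=0.0000
Node (0,0) S=163.0000: V=(p*·0.0000+(1−p*)·14.6800)/1.06=4.4674; Δ=(0.0000−14.6800)/(189.0800−138.5500)=-0.2905; B=V−Δ·S=51.8223
Check: Δ(0,0)·S0 + B(0,0) = 4.4674 = V0.

(0,0): Delta=-0.2905 Bond=51.8223
V0=4.4674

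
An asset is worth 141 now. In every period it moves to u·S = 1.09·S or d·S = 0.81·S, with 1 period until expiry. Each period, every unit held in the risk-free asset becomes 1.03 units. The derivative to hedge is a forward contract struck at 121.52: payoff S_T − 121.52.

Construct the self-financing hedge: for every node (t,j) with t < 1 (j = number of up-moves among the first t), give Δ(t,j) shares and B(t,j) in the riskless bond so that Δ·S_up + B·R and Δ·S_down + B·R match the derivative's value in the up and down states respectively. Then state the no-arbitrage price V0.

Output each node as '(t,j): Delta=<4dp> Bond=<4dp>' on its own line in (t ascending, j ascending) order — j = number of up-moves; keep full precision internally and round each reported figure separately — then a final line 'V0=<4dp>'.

No-arbitrage ⇒ martingale measure with p* = (R−d)/(u−d) = 0.7857.
At expiry t=1: V(1,0)=-7.3100, V(1,1)=32.1700
(0,0): S=141.0000. Δ = (V_up−V_dn)/(S_up−S_dn) = (32.1700−-7.3100)/(153.6900−114.2100) = 1.0000. V = [p*·32.1700 + (1−p*)·-7.3100]/1.03 = 23.0194. B = V − Δ·S = -117.9806.
Each (Δ,B) replicates both successor values, so the strategy is self-financing and V0 is arbitrage-free.

(0,0): Delta=1.0000 Bond=-117.9806
V0=23.0194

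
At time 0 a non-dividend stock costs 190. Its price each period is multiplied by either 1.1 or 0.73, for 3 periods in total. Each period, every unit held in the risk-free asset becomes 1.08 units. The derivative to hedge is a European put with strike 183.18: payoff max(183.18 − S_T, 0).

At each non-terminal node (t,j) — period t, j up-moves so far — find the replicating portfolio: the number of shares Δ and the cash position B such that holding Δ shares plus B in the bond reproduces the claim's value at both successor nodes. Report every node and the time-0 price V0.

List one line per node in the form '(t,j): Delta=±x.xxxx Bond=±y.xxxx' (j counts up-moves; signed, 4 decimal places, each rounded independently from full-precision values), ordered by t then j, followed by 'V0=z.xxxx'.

The replicating-portfolio and risk-neutral prices coincide; use p* = (1.08−0.73)/(1.1−0.73) = 0.9459 for the latter.
Terminal payoffs: V(3,0)=109.2668, V(3,1)=71.8039, V(3,2)=15.3530, V(3,3)=0.0000
  t=2,j=0: stock 101.2510 → up 111.3761 (V=71.8039), down 73.9132 (V=109.2668). Price 68.3601; hedge Δ=-1.0000, bond B=169.6111.
  t=2,j=1: stock 152.5700 → up 167.8270 (V=15.3530), down 111.3761 (V=71.8039). Price 17.0411; hedge Δ=-1.0000, bond B=169.6111.
  t=2,j=2: stock 229.9000 → up 252.8900 (V=0.0000), down 167.8270 (V=15.3530). Price 0.7684; hedge Δ=-0.1805, bond B=42.2630.
  t=1,j=0: stock 138.7000 → up 152.5700 (V=17.0411), down 101.2510 (V=68.3601). Price 18.3473; hedge Δ=-1.0000, bond B=157.0473.
  t=1,j=1: stock 209.0000 → up 229.9000 (V=0.7684), down 152.5700 (V=17.0411). Price 1.5259; hedge Δ=-0.2104, bond B=45.5062.
  t=0,j=0: stock 190.0000 → up 209.0000 (V=1.5259), down 138.7000 (V=18.3473). Price 2.2548; hedge Δ=-0.2393, bond B=47.7180.
Each (Δ,B) replicates both successor values, so the strategy is self-financing and V0 is arbitrage-free.

(0,0): Delta=-0.2393 Bond=47.7180
(1,0): Delta=-1.0000 Bond=157.0473
(1,1): Delta=-0.2104 Bond=45.5062
(2,0): Delta=-1.0000 Bond=169.6111
(2,1): Delta=-1.0000 Bond=169.6111
(2,2): Delta=-0.1805 Bond=42.2630
V0=2.2548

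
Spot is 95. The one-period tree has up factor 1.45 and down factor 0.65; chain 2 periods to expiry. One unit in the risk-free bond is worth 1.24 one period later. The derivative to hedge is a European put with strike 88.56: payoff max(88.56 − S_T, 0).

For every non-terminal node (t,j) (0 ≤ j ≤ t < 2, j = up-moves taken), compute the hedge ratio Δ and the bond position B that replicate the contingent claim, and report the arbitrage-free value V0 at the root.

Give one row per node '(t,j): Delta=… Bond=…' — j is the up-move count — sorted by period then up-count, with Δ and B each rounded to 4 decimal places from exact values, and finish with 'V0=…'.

Risk-neutral probability p* = (R−d)/(u−d) = (1.24−0.65)/(1.45−0.65) = 0.7375.
At expiry t=2: V(2,0)=48.4225, V(2,1)=0.0000, V(2,2)=0.0000
(1,0): S=61.7500. Δ = (V_up−V_dn)/(S_up−S_dn) = (0.0000−48.4225)/(89.5375−40.1375) = -0.9802. V = [p*·0.0000 + (1−p*)·48.4225]/1.24 = 10.2507. B = V − Δ·S = 70.7789.
(1,1): S=137.7500. Δ = (V_up−V_dn)/(S_up−S_dn) = (0.0000−0.0000)/(199.7375−89.5375) = 0.0000. V = [p*·0.0000 + (1−p*)·0.0000]/1.24 = 0.0000. B = V − Δ·S = 0.0000.
(0,0): S=95.0000. Δ = (V_up−V_dn)/(S_up−S_dn) = (0.0000−10.2507)/(137.7500−61.7500) = -0.1349. V = [p*·0.0000 + (1−p*)·10.2507]/1.24 = 2.1700. B = V − Δ·S = 14.9834.
Self-financing check: at every node Δ·S+B equals the discounted successor values.

(0,0): Delta=-0.1349 Bond=14.9834
(1,0): Delta=-0.9802 Bond=70.7789
(1,1): Delta=0.0000 Bond=0.0000
V0=2.1700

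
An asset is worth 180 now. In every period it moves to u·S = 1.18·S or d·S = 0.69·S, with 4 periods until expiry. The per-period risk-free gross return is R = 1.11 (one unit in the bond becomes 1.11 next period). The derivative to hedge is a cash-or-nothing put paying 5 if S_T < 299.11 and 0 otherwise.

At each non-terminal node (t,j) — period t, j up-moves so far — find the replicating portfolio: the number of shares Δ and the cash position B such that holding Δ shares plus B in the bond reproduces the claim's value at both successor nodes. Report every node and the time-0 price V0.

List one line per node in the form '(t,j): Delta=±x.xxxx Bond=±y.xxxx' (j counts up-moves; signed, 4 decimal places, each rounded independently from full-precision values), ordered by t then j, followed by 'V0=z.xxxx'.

Since d<R<u, set p* = (R−d)/(u−d) = 0.8571; price each node as the discounted p*-expectation of its children.
Terminal values V(4,·): V(4,0)=5.0000, V(4,1)=5.0000, V(4,2)=5.0000, V(4,3)=5.0000, V(4,4)=0.0000
  t=3,j=0: stock 59.1316 → up 69.7753 (V=5.0000), down 40.8008 (V=5.0000). Price 4.5045; hedge Δ=0.0000, bond B=4.5045.
  t=3,j=1: stock 101.1236 → up 119.3259 (V=5.0000), down 69.7753 (V=5.0000). Price 4.5045; hedge Δ=0.0000, bond B=4.5045.
  t=3,j=2: stock 172.9361 → up 204.0646 (V=5.0000), down 119.3259 (V=5.0000). Price 4.5045; hedge Δ=0.0000, bond B=4.5045.
  t=3,j=3: stock 295.7458 → up 348.9800 (V=0.0000), down 204.0646 (V=5.0000). Price 0.6435; hedge Δ=-0.0345, bond B=10.8476.
  t=2,j=0: stock 85.6980 → up 101.1236 (V=4.5045), down 59.1316 (V=4.5045). Price 4.0581; hedge Δ=0.0000, bond B=4.0581.
  t=2,j=1: stock 146.5560 → up 172.9361 (V=4.5045), down 101.1236 (V=4.5045). Price 4.0581; hedge Δ=0.0000, bond B=4.0581.
  t=2,j=2: stock 250.6320 → up 295.7458 (V=0.6435), down 172.9361 (V=4.5045). Price 1.0766; hedge Δ=-0.0314, bond B=8.9562.
  t=1,j=0: stock 124.2000 → up 146.5560 (V=4.0581), down 85.6980 (V=4.0581). Price 3.6560; hedge Δ=0.0000, bond B=3.6560.
  t=1,j=1: stock 212.4000 → up 250.6320 (V=1.0766), down 146.5560 (V=4.0581). Price 1.3537; hedge Δ=-0.0286, bond B=7.4383.
  t=0,j=0: stock 180.0000 → up 212.4000 (V=1.3537), down 124.2000 (V=3.6560). Price 1.5158; hedge Δ=-0.0261, bond B=6.2144.
Check: Δ(0,0)·S0 + B(0,0) = 1.5158 = V0.

(0,0): Delta=-0.0261 Bond=6.2144
(1,0): Delta=0.0000 Bond=3.6560
(1,1): Delta=-0.0286 Bond=7.4383
(2,0): Delta=0.0000 Bond=4.0581
(2,1): Delta=0.0000 Bond=4.0581
(2,2): Delta=-0.0314 Bond=8.9562
(3,0): Delta=0.0000 Bond=4.5045
(3,1): Delta=0.0000 Bond=4.5045
(3,2): Delta=0.0000 Bond=4.5045
(3,3): Delta=-0.0345 Bond=10.8476
V0=1.5158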